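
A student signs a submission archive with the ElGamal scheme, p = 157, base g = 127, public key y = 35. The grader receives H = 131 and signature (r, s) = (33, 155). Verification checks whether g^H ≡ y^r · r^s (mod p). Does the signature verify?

verifies

Left side g^H mod p:
Squares mod 157: 127^1≡127, 127^2≡115, 127^4≡37, 127^8≡113, 127^16≡52, 127^32≡35, 127^64≡126, 127^128≡19
131 = 128 + 2 + 1, so 127^131 ≡ 19·115·127 ≡ 76 (mod 157)
Right side y^r · r^s mod p:
Squares mod 157: 35^1≡35, 35^2≡126, 35^4≡19, 35^8≡47, 35^16≡11, 35^32≡121
33 = 32 + 1, so 35^33 ≡ 121·35 ≡ 153 (mod 157)
Squares mod 157: 33^1≡33, 33^2≡147, 33^4≡100, 33^8≡109, 33^16≡106, 33^32≡89, 33^64≡71, 33^128≡17
155 = 128 + 16 + 8 + 2 + 1, so 33^155 ≡ 17·106·109·147·33 ≡ 138 (mod 157)
153·138 = 21114 ≡ 76 (mod 157)
76 ≡ 76 (mod 157), so the signature is genuine.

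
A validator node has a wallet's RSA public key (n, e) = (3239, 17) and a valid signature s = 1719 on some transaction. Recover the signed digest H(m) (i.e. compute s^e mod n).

s^2 ≡ 1719^2 = 2954961 ≡ 993
s^4 ≡ 993^2 = 986049 ≡ 1393
s^8 ≡ 1393^2 = 1940449 ≡ 288
s^16 ≡ 288^2 = 82944 ≡ 1969
17 = 16 + 1, so s^17 ≡ 1969·1719 ≡ 3195 (mod 3239)

3195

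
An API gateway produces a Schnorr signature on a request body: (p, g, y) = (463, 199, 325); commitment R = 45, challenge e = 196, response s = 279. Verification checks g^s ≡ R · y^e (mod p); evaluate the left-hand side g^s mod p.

397

Squares mod 463: 199^1≡199, 199^2≡246, 199^4≡326, 199^8≡249, 199^16≡422, 199^32≡292, 199^64≡72, 199^128≡91, 199^256≡410
279 = 256 + 16 + 4 + 2 + 1, so 199^279 ≡ 410·422·326·246·199 ≡ 397 (mod 463)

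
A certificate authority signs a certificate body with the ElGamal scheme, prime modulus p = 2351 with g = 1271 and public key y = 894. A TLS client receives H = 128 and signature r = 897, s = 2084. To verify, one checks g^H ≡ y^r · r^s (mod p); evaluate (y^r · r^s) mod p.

894^2 = 799236 ≡ 2247
894^4 ≡ 2247^2 = 5049009 ≡ 1412
894^8 ≡ 1412^2 = 1993744 ≡ 96
894^16 ≡ 96^2 = 9216 ≡ 2163
894^32 ≡ 2163^2 = 4678569 ≡ 79
894^64 ≡ 79^2 = 6241 ≡ 1539
894^128 ≡ 1539^2 = 2368521 ≡ 1064
894^256 ≡ 1064^2 = 1132096 ≡ 1265
894^512 ≡ 1265^2 = 1600225 ≡ 1545
897 = 512 + 256 + 128 + 1, so 894^897 ≡ 1545·1265·1064·894 ≡ 1982 (mod 2351)
897^2 = 804609 ≡ 567
897^4 ≡ 567^2 = 321489 ≡ 1753
897^8 ≡ 1753^2 = 3073009 ≡ 252
897^16 ≡ 252^2 = 63504 ≡ 27
897^32 ≡ 27^2 = 729
897^64 ≡ 729^2 = 531441 ≡ 115
897^128 ≡ 115^2 = 13225 ≡ 1470
897^256 ≡ 1470^2 = 2160900 ≡ 331
897^512 ≡ 331^2 = 109561 ≡ 1415
897^1024 ≡ 1415^2 = 2002225 ≡ 1524
897^2048 ≡ 1524^2 = 2322576 ≡ 2139
2084 = 2048 + 32 + 4, so 897^2084 ≡ 2139·729·1753 ≡ 1894 (mod 2351)
y^r · r^s ≡ 1982·1894 = 3753908 ≡ 1712 (mod 2351)

1712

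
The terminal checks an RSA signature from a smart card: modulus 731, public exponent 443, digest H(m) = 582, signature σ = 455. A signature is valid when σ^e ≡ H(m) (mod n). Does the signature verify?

verifies

σ^2 ≡ 455^2 = 207025 ≡ 152
σ^4 ≡ 152^2 = 23104 ≡ 443
σ^8 ≡ 443^2 = 196249 ≡ 341
σ^16 ≡ 341^2 = 116281 ≡ 52
σ^32 ≡ 52^2 = 2704 ≡ 511
σ^64 ≡ 511^2 = 261121 ≡ 154
σ^128 ≡ 154^2 = 23716 ≡ 324
σ^256 ≡ 324^2 = 104976 ≡ 443
443 = 256 + 128 + 32 + 16 + 8 + 2 + 1, so σ^443 ≡ 443·324·511·52·341·152·455 ≡ 582 (mod 731)
582 = H(m), so the signature checks out.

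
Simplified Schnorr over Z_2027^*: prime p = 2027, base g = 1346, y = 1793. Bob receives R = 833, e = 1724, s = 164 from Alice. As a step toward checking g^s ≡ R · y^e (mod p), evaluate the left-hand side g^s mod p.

1061

Squares mod 2027: 1346^1≡1346, 1346^2≡1605, 1346^4≡1735, 1346^8≡130, 1346^16≡684, 1346^32≡1646, 1346^64≡1244, 1346^128≡935
164 = 128 + 32 + 4, so 1346^164 ≡ 935·1646·1735 ≡ 1061 (mod 2027)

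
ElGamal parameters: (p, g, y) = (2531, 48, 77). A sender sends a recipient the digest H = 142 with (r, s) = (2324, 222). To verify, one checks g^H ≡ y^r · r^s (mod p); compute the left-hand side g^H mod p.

268

Squares mod 2531: 48^1≡48, 48^2≡2304, 48^4≡909, 48^8≡1175, 48^16≡1230, 48^32≡1893, 48^64≡2084, 48^128≡2391
142 = 128 + 8 + 4 + 2, so 48^142 ≡ 2391·1175·909·2304 ≡ 268 (mod 2531)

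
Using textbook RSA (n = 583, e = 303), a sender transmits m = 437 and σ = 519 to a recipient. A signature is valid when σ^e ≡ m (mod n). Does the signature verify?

verifies

σ^2 ≡ 519^2 = 269361 ≡ 15
σ^4 ≡ 15^2 = 225
σ^8 ≡ 225^2 = 50625 ≡ 487
σ^16 ≡ 487^2 = 237169 ≡ 471
σ^32 ≡ 471^2 = 221841 ≡ 301
σ^64 ≡ 301^2 = 90601 ≡ 236
σ^128 ≡ 236^2 = 55696 ≡ 311
σ^256 ≡ 311^2 = 96721 ≡ 526
303 = 256 + 32 + 8 + 4 + 2 + 1, so σ^303 ≡ 526·301·487·225·15·519 ≡ 437 (mod 583)
437 = m, so the signature checks out.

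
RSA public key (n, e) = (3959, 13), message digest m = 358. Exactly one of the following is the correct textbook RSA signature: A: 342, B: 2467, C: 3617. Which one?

C

Candidate A: Squares mod 3959: 342^1≡342, 342^2≡2153, 342^4≡3379, 342^8≡3844; 13 = 8 + 4 + 1, so 342^13 ≡ 3844·3379·342 ≡ 3601 (mod 3959)
Candidate B: Squares mod 3959: 2467^1≡2467, 2467^2≡1106, 2467^4≡3864, 2467^8≡1107; 13 = 8 + 4 + 1, so 2467^13 ≡ 1107·3864·2467 ≡ 3092 (mod 3959)
Candidate C: Squares mod 3959: 3617^1≡3617, 3617^2≡2153, 3617^4≡3379, 3617^8≡3844; 13 = 8 + 4 + 1, so 3617^13 ≡ 3844·3379·3617 ≡ 358 (mod 3959)
  → matches m = 358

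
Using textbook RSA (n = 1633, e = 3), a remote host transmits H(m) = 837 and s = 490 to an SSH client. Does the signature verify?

does not verify

s^2 ≡ 490^2 = 240100 ≡ 49
3 = 2 + 1, so s^3 ≡ 49·490 ≡ 1148 (mod 1633)
The recovered value 1148 does not match the digest 837.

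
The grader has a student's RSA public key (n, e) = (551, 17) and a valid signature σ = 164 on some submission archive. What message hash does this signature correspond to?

σ^17 mod 551 = 217

217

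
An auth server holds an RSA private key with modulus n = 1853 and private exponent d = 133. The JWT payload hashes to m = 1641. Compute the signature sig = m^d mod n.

773

m^2 ≡ 1641^2 = 2692881 ≡ 472
m^4 ≡ 472^2 = 222784 ≡ 424
m^8 ≡ 424^2 = 179776 ≡ 35
m^16 ≡ 35^2 = 1225
m^32 ≡ 1225^2 = 1500625 ≡ 1548
m^64 ≡ 1548^2 = 2396304 ≡ 375
m^128 ≡ 375^2 = 140625 ≡ 1650
133 = 128 + 4 + 1, so m^133 ≡ 1650·424·1641 ≡ 773 (mod 1853)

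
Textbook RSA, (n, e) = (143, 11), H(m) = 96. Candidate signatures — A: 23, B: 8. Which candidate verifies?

Candidate A: 23^2 = 529 ≡ 100; 23^4 ≡ 100^2 = 10000 ≡ 133; 23^8 ≡ 133^2 = 17689 ≡ 100; 11 = 8 + 2 + 1, so 23^11 ≡ 100·100·23 ≡ 56 (mod 143)
Candidate B: 8^2 = 64; 8^4 ≡ 64^2 = 4096 ≡ 92; 8^8 ≡ 92^2 = 8464 ≡ 27; 11 = 8 + 2 + 1, so 8^11 ≡ 27·64·8 ≡ 96 (mod 143)
  → matches H(m) = 96

B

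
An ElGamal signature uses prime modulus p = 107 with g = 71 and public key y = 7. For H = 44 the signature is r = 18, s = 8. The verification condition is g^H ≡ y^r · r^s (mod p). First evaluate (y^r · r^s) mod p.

102

7^2 = 49
7^4 ≡ 49^2 = 2401 ≡ 47
7^8 ≡ 47^2 = 2209 ≡ 69
7^16 ≡ 69^2 = 4761 ≡ 53
18 = 16 + 2, so 7^18 ≡ 53·49 ≡ 29 (mod 107)
18^2 = 324 ≡ 3
18^4 ≡ 3^2 = 9
18^8 ≡ 9^2 = 81
y^r · r^s ≡ 29·81 = 2349 ≡ 102 (mod 107)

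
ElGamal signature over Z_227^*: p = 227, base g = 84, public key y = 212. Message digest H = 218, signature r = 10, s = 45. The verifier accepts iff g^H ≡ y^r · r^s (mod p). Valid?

Left side g^H mod p:
84^218 mod 227 = 79
Right side y^r · r^s mod p:
212^10 mod 227 = 195
10^45 mod 227 = 185
195·185 = 36075 ≡ 209 (mod 227)
79 ≠ 209, so verification fails.

no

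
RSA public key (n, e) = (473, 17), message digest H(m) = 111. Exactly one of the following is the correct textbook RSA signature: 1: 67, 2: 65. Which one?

Candidate 1: 67^2 = 4489 ≡ 232; 67^4 ≡ 232^2 = 53824 ≡ 375; 67^8 ≡ 375^2 = 140625 ≡ 144; 67^16 ≡ 144^2 = 20736 ≡ 397; 17 = 16 + 1, so 67^17 ≡ 397·67 ≡ 111 (mod 473)
  → matches H(m) = 111
Candidate 2: 65^2 = 4225 ≡ 441; 65^4 ≡ 441^2 = 194481 ≡ 78; 65^8 ≡ 78^2 = 6084 ≡ 408; 65^16 ≡ 408^2 = 166464 ≡ 441; 17 = 16 + 1, so 65^17 ≡ 441·65 ≡ 285 (mod 473)

1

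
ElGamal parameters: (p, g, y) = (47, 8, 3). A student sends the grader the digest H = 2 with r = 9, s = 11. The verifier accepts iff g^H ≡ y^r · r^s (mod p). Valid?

no

Left side g^H mod p:
8^2 = 64 ≡ 17
Right side y^r · r^s mod p:
3^2 = 9
3^4 ≡ 9^2 = 81 ≡ 34
3^8 ≡ 34^2 = 1156 ≡ 28
9 = 8 + 1, so 3^9 ≡ 28·3 ≡ 37 (mod 47)
9^2 = 81 ≡ 34
9^4 ≡ 34^2 = 1156 ≡ 28
9^8 ≡ 28^2 = 784 ≡ 32
11 = 8 + 2 + 1, so 9^11 ≡ 32·34·9 ≡ 16 (mod 47)
37·16 = 592 ≡ 28 (mod 47)
17 ≠ 28, so verification fails.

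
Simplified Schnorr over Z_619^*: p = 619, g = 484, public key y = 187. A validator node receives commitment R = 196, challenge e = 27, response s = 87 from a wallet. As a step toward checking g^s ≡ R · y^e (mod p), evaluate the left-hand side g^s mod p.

Squares mod 619: 484^1≡484, 484^2≡274, 484^4≡177, 484^8≡379, 484^16≡33, 484^32≡470, 484^64≡536
87 = 64 + 16 + 4 + 2 + 1, so 484^87 ≡ 536·33·177·274·484 ≡ 289 (mod 619)

289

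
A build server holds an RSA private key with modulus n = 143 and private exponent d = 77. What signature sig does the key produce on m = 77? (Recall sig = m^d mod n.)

77

m^2 ≡ 77^2 = 5929 ≡ 66
m^4 ≡ 66^2 = 4356 ≡ 66
m^8 ≡ 66^2 = 4356 ≡ 66
m^16 ≡ 66^2 = 4356 ≡ 66
m^32 ≡ 66^2 = 4356 ≡ 66
m^64 ≡ 66^2 = 4356 ≡ 66
77 = 64 + 8 + 4 + 1, so m^77 ≡ 66·66·66·77 ≡ 77 (mod 143)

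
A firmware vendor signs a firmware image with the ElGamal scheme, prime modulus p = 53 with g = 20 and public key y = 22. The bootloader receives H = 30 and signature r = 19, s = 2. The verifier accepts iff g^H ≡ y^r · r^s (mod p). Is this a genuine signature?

forged

Left side g^H mod p:
20^2 = 400 ≡ 29
20^4 ≡ 29^2 = 841 ≡ 46
20^8 ≡ 46^2 = 2116 ≡ 49
20^16 ≡ 49^2 = 2401 ≡ 16
30 = 16 + 8 + 4 + 2, so 20^30 ≡ 16·49·46·29 ≡ 7 (mod 53)
Right side y^r · r^s mod p:
22^2 = 484 ≡ 7
22^4 ≡ 7^2 = 49
22^8 ≡ 49^2 = 2401 ≡ 16
22^16 ≡ 16^2 = 256 ≡ 44
19 = 16 + 2 + 1, so 22^19 ≡ 44·7·22 ≡ 45 (mod 53)
19^2 = 361 ≡ 43
45·43 = 1935 ≡ 27 (mod 53)
7 ≠ 27, so verification fails.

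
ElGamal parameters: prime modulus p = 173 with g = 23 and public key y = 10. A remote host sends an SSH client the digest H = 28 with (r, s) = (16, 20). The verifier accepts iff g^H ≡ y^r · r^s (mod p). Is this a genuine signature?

forged

Left side g^H mod p:
Squares mod 173: 23^1≡23, 23^2≡10, 23^4≡100, 23^8≡139, 23^16≡118
28 = 16 + 8 + 4, so 23^28 ≡ 118·139·100 ≡ 160 (mod 173)
Right side y^r · r^s mod p:
Squares mod 173: 10^1≡10, 10^2≡100, 10^4≡139, 10^8≡118, 10^16≡84
10^16 ≡ 84 (mod 173)
Squares mod 173: 16^1≡16, 16^2≡83, 16^4≡142, 16^8≡96, 16^16≡47
20 = 16 + 4, so 16^20 ≡ 47·142 ≡ 100 (mod 173)
84·100 = 8400 ≡ 96 (mod 173)
160 ≠ 96, so verification fails.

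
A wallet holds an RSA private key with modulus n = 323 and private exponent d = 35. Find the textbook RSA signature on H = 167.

H^2 ≡ 167^2 = 27889 ≡ 111
H^4 ≡ 111^2 = 12321 ≡ 47
H^8 ≡ 47^2 = 2209 ≡ 271
H^16 ≡ 271^2 = 73441 ≡ 120
H^32 ≡ 120^2 = 14400 ≡ 188
35 = 32 + 2 + 1, so H^35 ≡ 188·111·167 ≡ 109 (mod 323)

109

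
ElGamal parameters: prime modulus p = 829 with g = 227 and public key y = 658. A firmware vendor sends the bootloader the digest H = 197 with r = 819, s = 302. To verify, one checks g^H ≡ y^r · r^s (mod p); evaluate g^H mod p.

746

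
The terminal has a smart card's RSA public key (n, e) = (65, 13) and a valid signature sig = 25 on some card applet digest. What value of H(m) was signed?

25

sig^2 ≡ 25^2 = 625 ≡ 40
sig^4 ≡ 40^2 = 1600 ≡ 40
sig^8 ≡ 40^2 = 1600 ≡ 40
13 = 8 + 4 + 1, so sig^13 ≡ 40·40·25 ≡ 25 (mod 65)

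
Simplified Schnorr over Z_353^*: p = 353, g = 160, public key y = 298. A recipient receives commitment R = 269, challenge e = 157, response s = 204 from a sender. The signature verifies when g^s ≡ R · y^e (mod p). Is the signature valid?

g^s mod p:
160^204 mod 353 = 111
R · y^e mod p:
298^157 mod 353 = 149
269·149 = 40081 ≡ 192 (mod 353)
111 ≠ 192; the check fails.

invalid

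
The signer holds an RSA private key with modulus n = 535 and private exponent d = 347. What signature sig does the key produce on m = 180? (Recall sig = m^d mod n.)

m^347 mod 535 = 310

310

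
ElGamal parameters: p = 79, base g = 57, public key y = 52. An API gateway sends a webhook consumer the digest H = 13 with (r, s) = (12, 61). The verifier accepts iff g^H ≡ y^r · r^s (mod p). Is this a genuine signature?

genuine

Left side g^H mod p:
Squares mod 79: 57^1≡57, 57^2≡10, 57^4≡21, 57^8≡46
13 = 8 + 4 + 1, so 57^13 ≡ 46·21·57 ≡ 78 (mod 79)
Right side y^r · r^s mod p:
Squares mod 79: 52^1≡52, 52^2≡18, 52^4≡8, 52^8≡64
12 = 8 + 4, so 52^12 ≡ 64·8 ≡ 38 (mod 79)
Squares mod 79: 12^1≡12, 12^2≡65, 12^4≡38, 12^8≡22, 12^16≡10, 12^32≡21
61 = 32 + 16 + 8 + 4 + 1, so 12^61 ≡ 21·10·22·38·12 ≡ 27 (mod 79)
38·27 = 1026 ≡ 78 (mod 79)
78 ≡ 78 (mod 79), so the signature is genuine.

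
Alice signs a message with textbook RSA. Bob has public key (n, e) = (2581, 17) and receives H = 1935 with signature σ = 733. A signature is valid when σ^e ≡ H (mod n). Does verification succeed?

σ^17 mod 2581 = 2185
The recovered value 2185 does not match the digest 1935.

fails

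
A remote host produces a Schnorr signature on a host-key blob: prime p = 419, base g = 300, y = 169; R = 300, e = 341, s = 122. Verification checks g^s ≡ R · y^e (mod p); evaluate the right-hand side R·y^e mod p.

300

Squares mod 419: 169^1≡169, 169^2≡69, 169^4≡152, 169^8≡59, 169^16≡129, 169^32≡300, 169^64≡334, 169^128≡102, 169^256≡348
341 = 256 + 64 + 16 + 4 + 1, so 169^341 ≡ 348·334·129·152·169 ≡ 1 (mod 419)
R · y^e ≡ 300·1 = 300 ≡ 300 (mod 419)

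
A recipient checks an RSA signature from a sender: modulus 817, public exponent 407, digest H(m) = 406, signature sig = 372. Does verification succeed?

Squares mod 817: sig^1≡372, sig^2≡311, sig^4≡315, sig^8≡368, sig^16≡619, sig^32≡805, sig^64≡144, sig^128≡311, sig^256≡315
407 = 256 + 128 + 16 + 4 + 2 + 1, so sig^407 ≡ 315·311·619·315·311·372 ≡ 406 (mod 817)
sig^407 mod 817 = 406 matches H(m).

passes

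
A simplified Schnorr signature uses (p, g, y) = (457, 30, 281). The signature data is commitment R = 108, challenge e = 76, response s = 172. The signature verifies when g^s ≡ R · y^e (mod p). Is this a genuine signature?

forged

g^s mod p:
30^2 = 900 ≡ 443
30^4 ≡ 443^2 = 196249 ≡ 196
30^8 ≡ 196^2 = 38416 ≡ 28
30^16 ≡ 28^2 = 784 ≡ 327
30^32 ≡ 327^2 = 106929 ≡ 448
30^64 ≡ 448^2 = 200704 ≡ 81
30^128 ≡ 81^2 = 6561 ≡ 163
172 = 128 + 32 + 8 + 4, so 30^172 ≡ 163·448·28·196 ≡ 73 (mod 457)
R · y^e mod p:
281^2 = 78961 ≡ 357
281^4 ≡ 357^2 = 127449 ≡ 403
281^8 ≡ 403^2 = 162409 ≡ 174
281^16 ≡ 174^2 = 30276 ≡ 114
281^32 ≡ 114^2 = 12996 ≡ 200
281^64 ≡ 200^2 = 40000 ≡ 241
76 = 64 + 8 + 4, so 281^76 ≡ 241·174·403 ≡ 456 (mod 457)
108·456 = 49248 ≡ 349 (mod 457)
73 ≠ 349; the check fails.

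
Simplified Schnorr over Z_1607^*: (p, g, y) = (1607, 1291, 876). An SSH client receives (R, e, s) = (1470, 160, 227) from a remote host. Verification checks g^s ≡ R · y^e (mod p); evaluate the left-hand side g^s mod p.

540

Squares mod 1607: 1291^1≡1291, 1291^2≡222, 1291^4≡1074, 1291^8≡1257, 1291^16≡368, 1291^32≡436, 1291^64≡470, 1291^128≡741
227 = 128 + 64 + 32 + 2 + 1, so 1291^227 ≡ 741·470·436·222·1291 ≡ 540 (mod 1607)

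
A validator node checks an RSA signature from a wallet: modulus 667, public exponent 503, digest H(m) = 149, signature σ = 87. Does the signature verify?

σ^2 ≡ 87^2 = 7569 ≡ 232
σ^4 ≡ 232^2 = 53824 ≡ 464
σ^8 ≡ 464^2 = 215296 ≡ 522
σ^16 ≡ 522^2 = 272484 ≡ 348
σ^32 ≡ 348^2 = 121104 ≡ 377
σ^64 ≡ 377^2 = 142129 ≡ 58
σ^128 ≡ 58^2 = 3364 ≡ 29
σ^256 ≡ 29^2 = 841 ≡ 174
503 = 256 + 128 + 64 + 32 + 16 + 4 + 2 + 1, so σ^503 ≡ 174·29·58·377·348·464·232·87 ≡ 522 (mod 667)
522 ≠ 149, so verification fails.

does not verify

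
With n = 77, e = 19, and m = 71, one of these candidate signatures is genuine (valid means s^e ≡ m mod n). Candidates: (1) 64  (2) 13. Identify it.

Candidate 1: 64^2 = 4096 ≡ 15; 64^4 ≡ 15^2 = 225 ≡ 71; 64^8 ≡ 71^2 = 5041 ≡ 36; 64^16 ≡ 36^2 = 1296 ≡ 64; 19 = 16 + 2 + 1, so 64^19 ≡ 64·15·64 ≡ 71 (mod 77)
  → matches m = 71
Candidate 2: 13^2 = 169 ≡ 15; 13^4 ≡ 15^2 = 225 ≡ 71; 13^8 ≡ 71^2 = 5041 ≡ 36; 13^16 ≡ 36^2 = 1296 ≡ 64; 19 = 16 + 2 + 1, so 13^19 ≡ 64·15·13 ≡ 6 (mod 77)

1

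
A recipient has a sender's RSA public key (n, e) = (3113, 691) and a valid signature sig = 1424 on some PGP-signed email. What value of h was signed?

Squares mod 3113: sig^1≡1424, sig^2≡1213, sig^4≡2033, sig^8≡2138, sig^16≡1160, sig^32≡784, sig^64≡1395, sig^128≡400, sig^256≡1237, sig^512≡1686
691 = 512 + 128 + 32 + 16 + 2 + 1, so sig^691 ≡ 1686·400·784·1160·1213·1424 ≡ 2843 (mod 3113)

2843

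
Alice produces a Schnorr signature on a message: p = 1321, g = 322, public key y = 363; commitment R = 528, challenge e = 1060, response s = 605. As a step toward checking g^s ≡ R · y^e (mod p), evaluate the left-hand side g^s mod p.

297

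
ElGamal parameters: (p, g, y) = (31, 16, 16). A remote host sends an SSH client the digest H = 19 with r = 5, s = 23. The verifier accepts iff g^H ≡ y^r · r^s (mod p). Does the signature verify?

does not verify

Left side g^H mod p:
Squares mod 31: 16^1≡16, 16^2≡8, 16^4≡2, 16^8≡4, 16^16≡16
19 = 16 + 2 + 1, so 16^19 ≡ 16·8·16 ≡ 2 (mod 31)
Right side y^r · r^s mod p:
Squares mod 31: 16^1≡16, 16^2≡8, 16^4≡2
5 = 4 + 1, so 16^5 ≡ 2·16 ≡ 1 (mod 31)
Squares mod 31: 5^1≡5, 5^2≡25, 5^4≡5, 5^8≡25, 5^16≡5
23 = 16 + 4 + 2 + 1, so 5^23 ≡ 5·5·25·5 ≡ 25 (mod 31)
1·25 = 25 ≡ 25 (mod 31)
2 ≠ 25, so verification fails.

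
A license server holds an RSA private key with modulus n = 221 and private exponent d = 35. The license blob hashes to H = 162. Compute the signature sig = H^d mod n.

219

Squares mod 221: H^1≡162, H^2≡166, H^4≡152, H^8≡120, H^16≡35, H^32≡120
35 = 32 + 2 + 1, so H^35 ≡ 120·166·162 ≡ 219 (mod 221)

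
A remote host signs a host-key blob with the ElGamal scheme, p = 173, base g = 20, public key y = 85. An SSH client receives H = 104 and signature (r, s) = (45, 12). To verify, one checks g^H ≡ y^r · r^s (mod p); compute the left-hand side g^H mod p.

20^2 = 400 ≡ 54
20^4 ≡ 54^2 = 2916 ≡ 148
20^8 ≡ 148^2 = 21904 ≡ 106
20^16 ≡ 106^2 = 11236 ≡ 164
20^32 ≡ 164^2 = 26896 ≡ 81
20^64 ≡ 81^2 = 6561 ≡ 160
104 = 64 + 32 + 8, so 20^104 ≡ 160·81·106 ≡ 140 (mod 173)

140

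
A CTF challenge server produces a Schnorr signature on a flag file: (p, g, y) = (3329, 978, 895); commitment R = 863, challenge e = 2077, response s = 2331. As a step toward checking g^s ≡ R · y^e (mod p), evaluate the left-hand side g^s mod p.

1531

978^2 = 956484 ≡ 1061
978^4 ≡ 1061^2 = 1125721 ≡ 519
978^8 ≡ 519^2 = 269361 ≡ 3041
978^16 ≡ 3041^2 = 9247681 ≡ 3048
978^32 ≡ 3048^2 = 9290304 ≡ 2394
978^64 ≡ 2394^2 = 5731236 ≡ 2027
978^128 ≡ 2027^2 = 4108729 ≡ 743
978^256 ≡ 743^2 = 552049 ≡ 2764
978^512 ≡ 2764^2 = 7639696 ≡ 2970
978^1024 ≡ 2970^2 = 8820900 ≡ 2379
978^2048 ≡ 2379^2 = 5659641 ≡ 341
2331 = 2048 + 256 + 16 + 8 + 2 + 1, so 978^2331 ≡ 341·2764·3048·3041·1061·978 ≡ 1531 (mod 3329)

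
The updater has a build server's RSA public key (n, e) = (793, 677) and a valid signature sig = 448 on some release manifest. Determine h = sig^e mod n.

sig^2 ≡ 448^2 = 200704 ≡ 75
sig^4 ≡ 75^2 = 5625 ≡ 74
sig^8 ≡ 74^2 = 5476 ≡ 718
sig^16 ≡ 718^2 = 515524 ≡ 74
sig^32 ≡ 74^2 = 5476 ≡ 718
sig^64 ≡ 718^2 = 515524 ≡ 74
sig^128 ≡ 74^2 = 5476 ≡ 718
sig^256 ≡ 718^2 = 515524 ≡ 74
sig^512 ≡ 74^2 = 5476 ≡ 718
677 = 512 + 128 + 32 + 4 + 1, so sig^677 ≡ 718·718·718·74·448 ≡ 639 (mod 793)

639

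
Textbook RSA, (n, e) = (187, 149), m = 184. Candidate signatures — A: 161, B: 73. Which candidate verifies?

B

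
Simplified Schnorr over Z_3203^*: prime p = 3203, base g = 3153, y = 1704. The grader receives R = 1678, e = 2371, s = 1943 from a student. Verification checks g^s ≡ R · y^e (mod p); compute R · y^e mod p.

Squares mod 3203: 1704^1≡1704, 1704^2≡1698, 1704^4≡504, 1704^8≡979, 1704^16≡744, 1704^32≡2620, 1704^64≡371, 1704^128≡3115, 1704^256≡1338, 1704^512≡2970, 1704^1024≡3041, 1704^2048≡620
2371 = 2048 + 256 + 64 + 2 + 1, so 1704^2371 ≡ 620·1338·371·1698·1704 ≡ 1518 (mod 3203)
R · y^e ≡ 1678·1518 = 2547204 ≡ 819 (mod 3203)

819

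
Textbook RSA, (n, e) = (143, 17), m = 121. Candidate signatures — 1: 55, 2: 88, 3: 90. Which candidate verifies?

2

Candidate 1: Squares mod 143: 55^1≡55, 55^2≡22, 55^4≡55, 55^8≡22, 55^16≡55; 17 = 16 + 1, so 55^17 ≡ 55·55 ≡ 22 (mod 143)
Candidate 2: Squares mod 143: 88^1≡88, 88^2≡22, 88^4≡55, 88^8≡22, 88^16≡55; 17 = 16 + 1, so 88^17 ≡ 55·88 ≡ 121 (mod 143)
  → matches m = 121
Candidate 3: Squares mod 143: 90^1≡90, 90^2≡92, 90^4≡27, 90^8≡14, 90^16≡53; 17 = 16 + 1, so 90^17 ≡ 53·90 ≡ 51 (mod 143)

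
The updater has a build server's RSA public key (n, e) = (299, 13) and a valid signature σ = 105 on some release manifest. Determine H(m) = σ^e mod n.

σ^2 ≡ 105^2 = 11025 ≡ 261
σ^4 ≡ 261^2 = 68121 ≡ 248
σ^8 ≡ 248^2 = 61504 ≡ 209
13 = 8 + 4 + 1, so σ^13 ≡ 209·248·105 ≡ 261 (mod 299)

261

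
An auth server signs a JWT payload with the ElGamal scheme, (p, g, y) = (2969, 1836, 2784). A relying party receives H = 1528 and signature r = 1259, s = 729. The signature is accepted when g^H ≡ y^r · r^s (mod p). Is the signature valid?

Left side g^H mod p:
1836^2 = 3370896 ≡ 1081
1836^4 ≡ 1081^2 = 1168561 ≡ 1744
1836^8 ≡ 1744^2 = 3041536 ≡ 1280
1836^16 ≡ 1280^2 = 1638400 ≡ 2481
1836^32 ≡ 2481^2 = 6155361 ≡ 624
1836^64 ≡ 624^2 = 389376 ≡ 437
1836^128 ≡ 437^2 = 190969 ≡ 953
1836^256 ≡ 953^2 = 908209 ≡ 2664
1836^512 ≡ 2664^2 = 7096896 ≡ 986
1836^1024 ≡ 986^2 = 972196 ≡ 1333
1528 = 1024 + 256 + 128 + 64 + 32 + 16 + 8, so 1836^1528 ≡ 1333·2664·953·437·624·2481·1280 ≡ 1950 (mod 2969)
Right side y^r · r^s mod p:
2784^2 = 7750656 ≡ 1566
2784^4 ≡ 1566^2 = 2452356 ≡ 2931
2784^8 ≡ 2931^2 = 8590761 ≡ 1444
2784^16 ≡ 1444^2 = 2085136 ≡ 898
2784^32 ≡ 898^2 = 806404 ≡ 1805
2784^64 ≡ 1805^2 = 3258025 ≡ 1032
2784^128 ≡ 1032^2 = 1065024 ≡ 2122
2784^256 ≡ 2122^2 = 4502884 ≡ 1880
2784^512 ≡ 1880^2 = 3534400 ≡ 1290
2784^1024 ≡ 1290^2 = 1664100 ≡ 1460
1259 = 1024 + 128 + 64 + 32 + 8 + 2 + 1, so 2784^1259 ≡ 1460·2122·1032·1805·1444·1566·2784 ≡ 1595 (mod 2969)
1259^2 = 1585081 ≡ 2604
1259^4 ≡ 2604^2 = 6780816 ≡ 2589
1259^8 ≡ 2589^2 = 6702921 ≡ 1888
1259^16 ≡ 1888^2 = 3564544 ≡ 1744
1259^32 ≡ 1744^2 = 3041536 ≡ 1280
1259^64 ≡ 1280^2 = 1638400 ≡ 2481
1259^128 ≡ 2481^2 = 6155361 ≡ 624
1259^256 ≡ 624^2 = 389376 ≡ 437
1259^512 ≡ 437^2 = 190969 ≡ 953
729 = 512 + 128 + 64 + 16 + 8 + 1, so 1259^729 ≡ 953·624·2481·1744·1888·1259 ≡ 2812 (mod 2969)
1595·2812 = 4485140 ≡ 1950 (mod 2969)
1950 ≡ 1950 (mod 2969), so the signature is genuine.

valid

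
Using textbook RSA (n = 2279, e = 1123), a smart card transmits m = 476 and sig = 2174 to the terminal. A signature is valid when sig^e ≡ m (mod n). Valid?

no

sig^2 ≡ 2174^2 = 4726276 ≡ 1909
sig^4 ≡ 1909^2 = 3644281 ≡ 160
sig^8 ≡ 160^2 = 25600 ≡ 531
sig^16 ≡ 531^2 = 281961 ≡ 1644
sig^32 ≡ 1644^2 = 2702736 ≡ 2121
sig^64 ≡ 2121^2 = 4498641 ≡ 2174
sig^128 ≡ 2174^2 = 4726276 ≡ 1909
sig^256 ≡ 1909^2 = 3644281 ≡ 160
sig^512 ≡ 160^2 = 25600 ≡ 531
sig^1024 ≡ 531^2 = 281961 ≡ 1644
1123 = 1024 + 64 + 32 + 2 + 1, so sig^1123 ≡ 1644·2174·2121·1909·2174 ≡ 1803 (mod 2279)
The recovered value 1803 does not match the digest 476.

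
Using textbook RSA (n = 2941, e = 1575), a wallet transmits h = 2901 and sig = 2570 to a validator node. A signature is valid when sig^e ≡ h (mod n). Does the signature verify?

verifies

sig^2 ≡ 2570^2 = 6604900 ≡ 2355
sig^4 ≡ 2355^2 = 5546025 ≡ 2240
sig^8 ≡ 2240^2 = 5017600 ≡ 254
sig^16 ≡ 254^2 = 64516 ≡ 2755
sig^32 ≡ 2755^2 = 7590025 ≡ 2245
sig^64 ≡ 2245^2 = 5040025 ≡ 2092
sig^128 ≡ 2092^2 = 4376464 ≡ 256
sig^256 ≡ 256^2 = 65536 ≡ 834
sig^512 ≡ 834^2 = 695556 ≡ 1480
sig^1024 ≡ 1480^2 = 2190400 ≡ 2296
1575 = 1024 + 512 + 32 + 4 + 2 + 1, so sig^1575 ≡ 2296·1480·2245·2240·2355·2570 ≡ 2901 (mod 2941)
sig^1575 mod 2941 = 2901 matches h.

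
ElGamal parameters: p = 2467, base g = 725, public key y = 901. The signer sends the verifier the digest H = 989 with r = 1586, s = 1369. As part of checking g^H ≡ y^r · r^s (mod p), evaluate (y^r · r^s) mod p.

650

901^2 = 811801 ≡ 158
901^4 ≡ 158^2 = 24964 ≡ 294
901^8 ≡ 294^2 = 86436 ≡ 91
901^16 ≡ 91^2 = 8281 ≡ 880
901^32 ≡ 880^2 = 774400 ≡ 2229
901^64 ≡ 2229^2 = 4968441 ≡ 2370
901^128 ≡ 2370^2 = 5616900 ≡ 2008
901^256 ≡ 2008^2 = 4032064 ≡ 986
901^512 ≡ 986^2 = 972196 ≡ 198
901^1024 ≡ 198^2 = 39204 ≡ 2199
1586 = 1024 + 512 + 32 + 16 + 2, so 901^1586 ≡ 2199·198·2229·880·158 ≡ 513 (mod 2467)
1586^2 = 2515396 ≡ 1523
1586^4 ≡ 1523^2 = 2319529 ≡ 549
1586^8 ≡ 549^2 = 301401 ≡ 427
1586^16 ≡ 427^2 = 182329 ≡ 2238
1586^32 ≡ 2238^2 = 5008644 ≡ 634
1586^64 ≡ 634^2 = 401956 ≡ 2302
1586^128 ≡ 2302^2 = 5299204 ≡ 88
1586^256 ≡ 88^2 = 7744 ≡ 343
1586^512 ≡ 343^2 = 117649 ≡ 1700
1586^1024 ≡ 1700^2 = 2890000 ≡ 1143
1369 = 1024 + 256 + 64 + 16 + 8 + 1, so 1586^1369 ≡ 1143·343·2302·2238·427·1586 ≡ 1896 (mod 2467)
y^r · r^s ≡ 513·1896 = 972648 ≡ 650 (mod 2467)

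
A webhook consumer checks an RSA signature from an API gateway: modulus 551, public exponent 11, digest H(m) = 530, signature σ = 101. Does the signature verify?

σ^11 mod 551 = 530
Since 530 equals the digest 530, verification succeeds.

verifies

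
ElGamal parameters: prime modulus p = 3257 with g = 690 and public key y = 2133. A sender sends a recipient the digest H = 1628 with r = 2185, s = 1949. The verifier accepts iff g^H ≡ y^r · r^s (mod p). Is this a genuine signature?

Left side g^H mod p:
Squares mod 3257: 690^1≡690, 690^2≡578, 690^4≡1870, 690^8≡2139, 690^16≡2493, 690^32≡693, 690^64≡1470, 690^128≡1509, 690^256≡438, 690^512≡2938, 690^1024≡794
1628 = 1024 + 512 + 64 + 16 + 8 + 4, so 690^1628 ≡ 794·2938·1470·2493·2139·1870 ≡ 3256 (mod 3257)
Right side y^r · r^s mod p:
Squares mod 3257: 2133^1≡2133, 2133^2≡2917, 2133^4≡1605, 2133^8≡2995, 2133^16≡247, 2133^32≡2383, 2133^64≡1738, 2133^128≡1405, 2133^256≡283, 2133^512≡1921, 2133^1024≡60, 2133^2048≡343
2185 = 2048 + 128 + 8 + 1, so 2133^2185 ≡ 343·1405·2995·2133 ≡ 1789 (mod 3257)
Squares mod 3257: 2185^1≡2185, 2185^2≡2720, 2185^4≡1753, 2185^8≡1658, 2185^16≡56, 2185^32≡3136, 2185^64≡1613, 2185^128≡2683, 2185^256≡519, 2185^512≡2287, 2185^1024≡2884
1949 = 1024 + 512 + 256 + 128 + 16 + 8 + 4 + 1, so 2185^1949 ≡ 2884·2287·519·2683·56·1658·1753·2185 ≡ 832 (mod 3257)
1789·832 = 1488448 ≡ 3256 (mod 3257)
3256 ≡ 3256 (mod 3257), so the signature is genuine.

genuine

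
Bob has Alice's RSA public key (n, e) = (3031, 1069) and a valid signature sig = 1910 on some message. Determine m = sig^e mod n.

sig^1069 mod 3031 = 314

314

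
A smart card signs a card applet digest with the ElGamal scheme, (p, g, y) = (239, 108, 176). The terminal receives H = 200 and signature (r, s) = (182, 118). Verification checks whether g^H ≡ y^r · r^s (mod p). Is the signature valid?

valid

Left side g^H mod p:
108^2 = 11664 ≡ 192
108^4 ≡ 192^2 = 36864 ≡ 58
108^8 ≡ 58^2 = 3364 ≡ 18
108^16 ≡ 18^2 = 324 ≡ 85
108^32 ≡ 85^2 = 7225 ≡ 55
108^64 ≡ 55^2 = 3025 ≡ 157
108^128 ≡ 157^2 = 24649 ≡ 32
200 = 128 + 64 + 8, so 108^200 ≡ 32·157·18 ≡ 90 (mod 239)
Right side y^r · r^s mod p:
176^2 = 30976 ≡ 145
176^4 ≡ 145^2 = 21025 ≡ 232
176^8 ≡ 232^2 = 53824 ≡ 49
176^16 ≡ 49^2 = 2401 ≡ 11
176^32 ≡ 11^2 = 121
176^64 ≡ 121^2 = 14641 ≡ 62
176^128 ≡ 62^2 = 3844 ≡ 20
182 = 128 + 32 + 16 + 4 + 2, so 176^182 ≡ 20·121·11·232·145 ≡ 128 (mod 239)
182^2 = 33124 ≡ 142
182^4 ≡ 142^2 = 20164 ≡ 88
182^8 ≡ 88^2 = 7744 ≡ 96
182^16 ≡ 96^2 = 9216 ≡ 134
182^32 ≡ 134^2 = 17956 ≡ 31
182^64 ≡ 31^2 = 961 ≡ 5
118 = 64 + 32 + 16 + 4 + 2, so 182^118 ≡ 5·31·134·88·142 ≡ 109 (mod 239)
128·109 = 13952 ≡ 90 (mod 239)
90 ≡ 90 (mod 239), so the signature is genuine.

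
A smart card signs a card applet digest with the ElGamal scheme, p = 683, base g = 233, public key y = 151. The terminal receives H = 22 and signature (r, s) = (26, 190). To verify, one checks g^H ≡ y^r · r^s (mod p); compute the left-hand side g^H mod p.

559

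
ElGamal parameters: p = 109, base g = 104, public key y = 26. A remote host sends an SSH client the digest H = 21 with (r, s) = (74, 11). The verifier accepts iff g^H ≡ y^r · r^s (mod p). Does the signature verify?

Left side g^H mod p:
Squares mod 109: 104^1≡104, 104^2≡25, 104^4≡80, 104^8≡78, 104^16≡89
21 = 16 + 4 + 1, so 104^21 ≡ 89·80·104 ≡ 43 (mod 109)
Right side y^r · r^s mod p:
Squares mod 109: 26^1≡26, 26^2≡22, 26^4≡48, 26^8≡15, 26^16≡7, 26^32≡49, 26^64≡3
74 = 64 + 8 + 2, so 26^74 ≡ 3·15·22 ≡ 9 (mod 109)
Squares mod 109: 74^1≡74, 74^2≡26, 74^4≡22, 74^8≡48
11 = 8 + 2 + 1, so 74^11 ≡ 48·26·74 ≡ 29 (mod 109)
9·29 = 261 ≡ 43 (mod 109)
43 ≡ 43 (mod 109), so the signature is genuine.

verifies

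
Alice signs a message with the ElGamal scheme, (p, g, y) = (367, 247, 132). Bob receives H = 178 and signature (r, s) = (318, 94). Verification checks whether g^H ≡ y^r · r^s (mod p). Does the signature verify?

verifies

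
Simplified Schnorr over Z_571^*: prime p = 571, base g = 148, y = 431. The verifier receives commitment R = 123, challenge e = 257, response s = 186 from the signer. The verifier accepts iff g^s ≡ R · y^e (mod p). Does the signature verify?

g^s mod p:
Squares mod 571: 148^1≡148, 148^2≡206, 148^4≡182, 148^8≡6, 148^16≡36, 148^32≡154, 148^64≡305, 148^128≡523
186 = 128 + 32 + 16 + 8 + 2, so 148^186 ≡ 523·154·36·6·206 ≡ 411 (mod 571)
R · y^e mod p:
Squares mod 571: 431^1≡431, 431^2≡186, 431^4≡336, 431^8≡409, 431^16≡549, 431^32≡484, 431^64≡146, 431^128≡189, 431^256≡319
257 = 256 + 1, so 431^257 ≡ 319·431 ≡ 449 (mod 571)
123·449 = 55227 ≡ 411 (mod 571)
411 ≡ 411 (mod 571); signature holds.

verifies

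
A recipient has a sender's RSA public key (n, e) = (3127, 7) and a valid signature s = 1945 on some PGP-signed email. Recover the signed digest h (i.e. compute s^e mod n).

s^7 mod 3127 = 1170

1170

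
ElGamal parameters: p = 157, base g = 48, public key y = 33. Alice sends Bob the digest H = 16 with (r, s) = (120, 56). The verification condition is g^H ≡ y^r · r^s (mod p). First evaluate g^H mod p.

17

48^2 = 2304 ≡ 106
48^4 ≡ 106^2 = 11236 ≡ 89
48^8 ≡ 89^2 = 7921 ≡ 71
48^16 ≡ 71^2 = 5041 ≡ 17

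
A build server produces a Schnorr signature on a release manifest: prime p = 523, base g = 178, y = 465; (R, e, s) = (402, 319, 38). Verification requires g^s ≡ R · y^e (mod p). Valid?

g^s mod p:
178^2 = 31684 ≡ 304
178^4 ≡ 304^2 = 92416 ≡ 368
178^8 ≡ 368^2 = 135424 ≡ 490
178^16 ≡ 490^2 = 240100 ≡ 43
178^32 ≡ 43^2 = 1849 ≡ 280
38 = 32 + 4 + 2, so 178^38 ≡ 280·368·304 ≡ 121 (mod 523)
R · y^e mod p:
465^2 = 216225 ≡ 226
465^4 ≡ 226^2 = 51076 ≡ 345
465^8 ≡ 345^2 = 119025 ≡ 304
465^16 ≡ 304^2 = 92416 ≡ 368
465^32 ≡ 368^2 = 135424 ≡ 490
465^64 ≡ 490^2 = 240100 ≡ 43
465^128 ≡ 43^2 = 1849 ≡ 280
465^256 ≡ 280^2 = 78400 ≡ 473
319 = 256 + 32 + 16 + 8 + 4 + 2 + 1, so 465^319 ≡ 473·490·368·304·345·226·465 ≡ 1 (mod 523)
402·1 = 402 ≡ 402 (mod 523)
121 ≠ 402; the check fails.

no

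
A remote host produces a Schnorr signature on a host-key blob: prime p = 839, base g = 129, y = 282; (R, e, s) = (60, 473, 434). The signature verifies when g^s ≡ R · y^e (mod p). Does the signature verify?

verifies

g^s mod p:
Squares mod 839: 129^1≡129, 129^2≡700, 129^4≡24, 129^8≡576, 129^16≡371, 129^32≡45, 129^64≡347, 129^128≡432, 129^256≡366
434 = 256 + 128 + 32 + 16 + 2, so 129^434 ≡ 366·432·45·371·700 ≡ 211 (mod 839)
R · y^e mod p:
Squares mod 839: 282^1≡282, 282^2≡658, 282^4≡40, 282^8≡761, 282^16≡211, 282^32≡54, 282^64≡399, 282^128≡630, 282^256≡53
473 = 256 + 128 + 64 + 16 + 8 + 1, so 282^473 ≡ 53·630·399·211·761·282 ≡ 437 (mod 839)
60·437 = 26220 ≡ 211 (mod 839)
211 ≡ 211 (mod 839); signature holds.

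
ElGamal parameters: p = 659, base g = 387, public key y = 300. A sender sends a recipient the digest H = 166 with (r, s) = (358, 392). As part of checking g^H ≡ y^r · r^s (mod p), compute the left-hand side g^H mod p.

387^2 = 149769 ≡ 176
387^4 ≡ 176^2 = 30976 ≡ 3
387^8 ≡ 3^2 = 9
387^16 ≡ 9^2 = 81
387^32 ≡ 81^2 = 6561 ≡ 630
387^64 ≡ 630^2 = 396900 ≡ 182
387^128 ≡ 182^2 = 33124 ≡ 174
166 = 128 + 32 + 4 + 2, so 387^166 ≡ 174·630·3·176 ≡ 49 (mod 659)

49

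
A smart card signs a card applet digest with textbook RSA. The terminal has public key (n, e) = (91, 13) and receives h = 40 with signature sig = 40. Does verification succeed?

passes

Squares mod 91: sig^1≡40, sig^2≡53, sig^4≡79, sig^8≡53
13 = 8 + 4 + 1, so sig^13 ≡ 53·79·40 ≡ 40 (mod 91)
sig^13 mod 91 = 40 matches h.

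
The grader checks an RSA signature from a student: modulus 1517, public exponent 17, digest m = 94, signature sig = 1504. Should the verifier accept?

accept

Squares mod 1517: sig^1≡1504, sig^2≡169, sig^4≡1255, sig^8≡379, sig^16≡1043
17 = 16 + 1, so sig^17 ≡ 1043·1504 ≡ 94 (mod 1517)
94 = m, so the signature checks out.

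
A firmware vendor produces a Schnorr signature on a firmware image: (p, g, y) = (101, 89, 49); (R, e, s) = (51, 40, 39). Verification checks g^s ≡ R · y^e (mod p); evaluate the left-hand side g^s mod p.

89^2 = 7921 ≡ 43
89^4 ≡ 43^2 = 1849 ≡ 31
89^8 ≡ 31^2 = 961 ≡ 52
89^16 ≡ 52^2 = 2704 ≡ 78
89^32 ≡ 78^2 = 6084 ≡ 24
39 = 32 + 4 + 2 + 1, so 89^39 ≡ 24·31·43·89 ≡ 98 (mod 101)

98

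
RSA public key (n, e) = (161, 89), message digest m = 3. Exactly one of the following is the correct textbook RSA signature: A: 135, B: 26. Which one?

Candidate A: Squares mod 161: 135^1≡135, 135^2≡32, 135^4≡58, 135^8≡144, 135^16≡128, 135^32≡123, 135^64≡156; 89 = 64 + 16 + 8 + 1, so 135^89 ≡ 156·128·144·135 ≡ 158 (mod 161)
Candidate B: Squares mod 161: 26^1≡26, 26^2≡32, 26^4≡58, 26^8≡144, 26^16≡128, 26^32≡123, 26^64≡156; 89 = 64 + 16 + 8 + 1, so 26^89 ≡ 156·128·144·26 ≡ 3 (mod 161)
  → matches m = 3

B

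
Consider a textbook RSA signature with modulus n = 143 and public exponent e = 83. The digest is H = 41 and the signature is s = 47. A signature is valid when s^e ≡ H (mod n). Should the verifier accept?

reject

Squares mod 143: s^1≡47, s^2≡64, s^4≡92, s^8≡27, s^16≡14, s^32≡53, s^64≡92
83 = 64 + 16 + 2 + 1, so s^83 ≡ 92·14·64·47 ≡ 5 (mod 143)
s^83 mod 143 = 5, but H = 41.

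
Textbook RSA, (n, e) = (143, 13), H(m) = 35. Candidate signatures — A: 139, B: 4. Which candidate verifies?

Candidate A: Squares mod 143: 139^1≡139, 139^2≡16, 139^4≡113, 139^8≡42; 13 = 8 + 4 + 1, so 139^13 ≡ 42·113·139 ≡ 35 (mod 143)
  → matches H(m) = 35
Candidate B: Squares mod 143: 4^1≡4, 4^2≡16, 4^4≡113, 4^8≡42; 13 = 8 + 4 + 1, so 4^13 ≡ 42·113·4 ≡ 108 (mod 143)

A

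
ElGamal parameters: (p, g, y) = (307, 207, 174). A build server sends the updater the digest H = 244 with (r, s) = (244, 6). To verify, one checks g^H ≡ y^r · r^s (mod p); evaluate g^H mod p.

63

207^2 = 42849 ≡ 176
207^4 ≡ 176^2 = 30976 ≡ 276
207^8 ≡ 276^2 = 76176 ≡ 40
207^16 ≡ 40^2 = 1600 ≡ 65
207^32 ≡ 65^2 = 4225 ≡ 234
207^64 ≡ 234^2 = 54756 ≡ 110
207^128 ≡ 110^2 = 12100 ≡ 127
244 = 128 + 64 + 32 + 16 + 4, so 207^244 ≡ 127·110·234·65·276 ≡ 63 (mod 307)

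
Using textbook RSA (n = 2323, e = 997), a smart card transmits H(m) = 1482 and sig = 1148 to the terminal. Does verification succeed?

passes

Squares mod 2323: sig^1≡1148, sig^2≡763, sig^4≡1419, sig^8≡1843, sig^16≡423, sig^32≡58, sig^64≡1041, sig^128≡1163, sig^256≡583, sig^512≡731
997 = 512 + 256 + 128 + 64 + 32 + 4 + 1, so sig^997 ≡ 731·583·1163·1041·58·1419·1148 ≡ 1482 (mod 2323)
sig^997 mod 2323 = 1482 matches H(m).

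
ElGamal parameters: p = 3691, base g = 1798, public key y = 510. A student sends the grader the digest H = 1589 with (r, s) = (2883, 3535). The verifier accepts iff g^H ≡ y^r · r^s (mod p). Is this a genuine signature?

Left side g^H mod p:
1798^2 = 3232804 ≡ 3179
1798^4 ≡ 3179^2 = 10106041 ≡ 83
1798^8 ≡ 83^2 = 6889 ≡ 3198
1798^16 ≡ 3198^2 = 10227204 ≡ 3134
1798^32 ≡ 3134^2 = 9821956 ≡ 205
1798^64 ≡ 205^2 = 42025 ≡ 1424
1798^128 ≡ 1424^2 = 2027776 ≡ 1417
1798^256 ≡ 1417^2 = 2007889 ≡ 3676
1798^512 ≡ 3676^2 = 13512976 ≡ 225
1798^1024 ≡ 225^2 = 50625 ≡ 2642
1589 = 1024 + 512 + 32 + 16 + 4 + 1, so 1798^1589 ≡ 2642·225·205·3134·83·1798 ≡ 3445 (mod 3691)
Right side y^r · r^s mod p:
510^2 = 260100 ≡ 1730
510^4 ≡ 1730^2 = 2992900 ≡ 3190
510^8 ≡ 3190^2 = 10176100 ≡ 13
510^16 ≡ 13^2 = 169
510^32 ≡ 169^2 = 28561 ≡ 2724
510^64 ≡ 2724^2 = 7420176 ≡ 1266
510^128 ≡ 1266^2 = 1602756 ≡ 862
510^256 ≡ 862^2 = 743044 ≡ 1153
510^512 ≡ 1153^2 = 1329409 ≡ 649
510^1024 ≡ 649^2 = 421201 ≡ 427
510^2048 ≡ 427^2 = 182329 ≡ 1470
2883 = 2048 + 512 + 256 + 64 + 2 + 1, so 510^2883 ≡ 1470·649·1153·1266·1730·510 ≡ 270 (mod 3691)
2883^2 = 8311689 ≡ 3248
2883^4 ≡ 3248^2 = 10549504 ≡ 626
2883^8 ≡ 626^2 = 391876 ≡ 630
2883^16 ≡ 630^2 = 396900 ≡ 1963
2883^32 ≡ 1963^2 = 3853369 ≡ 3656
2883^64 ≡ 3656^2 = 13366336 ≡ 1225
2883^128 ≡ 1225^2 = 1500625 ≡ 2079
2883^256 ≡ 2079^2 = 4322241 ≡ 80
2883^512 ≡ 80^2 = 6400 ≡ 2709
2883^1024 ≡ 2709^2 = 7338681 ≡ 973
2883^2048 ≡ 973^2 = 946729 ≡ 1833
3535 = 2048 + 1024 + 256 + 128 + 64 + 8 + 4 + 2 + 1, so 2883^3535 ≡ 1833·973·80·2079·1225·630·626·3248·2883 ≡ 3362 (mod 3691)
270·3362 = 907740 ≡ 3445 (mod 3691)
3445 ≡ 3445 (mod 3691), so the signature is genuine.

genuine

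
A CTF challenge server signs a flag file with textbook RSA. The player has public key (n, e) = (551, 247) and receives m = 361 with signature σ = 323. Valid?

yes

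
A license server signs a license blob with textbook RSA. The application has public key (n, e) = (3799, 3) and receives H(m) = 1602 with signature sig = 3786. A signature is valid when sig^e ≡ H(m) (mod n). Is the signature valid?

valid

sig^2 ≡ 3786^2 = 14333796 ≡ 169
3 = 2 + 1, so sig^3 ≡ 169·3786 ≡ 1602 (mod 3799)
1602 = H(m), so the signature checks out.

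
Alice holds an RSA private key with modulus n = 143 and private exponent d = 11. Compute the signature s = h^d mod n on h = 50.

6

h^2 ≡ 50^2 = 2500 ≡ 69
h^4 ≡ 69^2 = 4761 ≡ 42
h^8 ≡ 42^2 = 1764 ≡ 48
11 = 8 + 2 + 1, so h^11 ≡ 48·69·50 ≡ 6 (mod 143)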